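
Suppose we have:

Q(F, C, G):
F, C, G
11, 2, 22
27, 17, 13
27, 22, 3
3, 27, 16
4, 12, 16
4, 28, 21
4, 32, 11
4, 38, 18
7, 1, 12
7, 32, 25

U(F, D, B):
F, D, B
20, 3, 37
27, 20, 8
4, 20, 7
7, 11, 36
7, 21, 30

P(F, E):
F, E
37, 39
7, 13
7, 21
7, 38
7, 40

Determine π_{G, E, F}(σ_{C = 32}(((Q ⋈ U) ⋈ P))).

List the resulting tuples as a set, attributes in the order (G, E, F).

Natural join on F: {(27, 17, 13, 20, 8), (27, 22, 3, 20, 8), (4, 12, 16, 20, 7), (4, 28, 21, 20, 7), (4, 32, 11, 20, 7), (4, 38, 18, 20, 7), (7, 1, 12, 11, 36), (7, 1, 12, 21, 30), (7, 32, 25, 11, 36), (7, 32, 25, 21, 30)}
Natural join on F: {(7, 1, 12, 11, 36, 13), (7, 1, 12, 11, 36, 21), (7, 1, 12, 11, 36, 38), (7, 1, 12, 11, 36, 40), (7, 1, 12, 21, 30, 13), (7, 1, 12, 21, 30, 21), (7, 1, 12, 21, 30, 38), (7, 1, 12, 21, 30, 40), (7, 32, 25, 11, 36, 13), (7, 32, 25, 11, 36, 21), (7, 32, 25, 11, 36, 38), (7, 32, 25, 11, 36, 40), (7, 32, 25, 21, 30, 13), (7, 32, 25, 21, 30, 21), (7, 32, 25, 21, 30, 38), (7, 32, 25, 21, 30, 40)}
Apply σ_{C = 32}; surviving tuples: {(7, 32, 25, 11, 36, 13), (7, 32, 25, 11, 36, 21), (7, 32, 25, 11, 36, 38), (7, 32, 25, 11, 36, 40), (7, 32, 25, 21, 30, 13), (7, 32, 25, 21, 30, 21), (7, 32, 25, 21, 30, 38), (7, 32, 25, 21, 30, 40)}
Projecting to G, E, F (4 duplicate(s) eliminated): {(25, 13, 7), (25, 21, 7), (25, 38, 7), (25, 40, 7)}

{(25, 13, 7), (25, 21, 7), (25, 38, 7), (25, 40, 7)}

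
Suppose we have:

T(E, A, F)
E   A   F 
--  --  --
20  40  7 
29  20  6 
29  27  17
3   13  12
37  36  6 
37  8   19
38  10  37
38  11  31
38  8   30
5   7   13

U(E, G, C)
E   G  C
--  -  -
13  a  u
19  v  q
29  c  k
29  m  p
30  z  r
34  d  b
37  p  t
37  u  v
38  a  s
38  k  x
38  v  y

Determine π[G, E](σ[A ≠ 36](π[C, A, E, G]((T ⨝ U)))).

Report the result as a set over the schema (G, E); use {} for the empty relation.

Natural join on E: {(29, 20, 6, c, k), (29, 20, 6, m, p), (29, 27, 17, c, k), (29, 27, 17, m, p), (37, 36, 6, p, t), (37, 36, 6, u, v), (37, 8, 19, p, t), (37, 8, 19, u, v), (38, 10, 37, a, s), (38, 10, 37, k, x), (38, 10, 37, v, y), (38, 11, 31, a, s), (38, 11, 31, k, x), (38, 11, 31, v, y), (38, 8, 30, a, s), (38, 8, 30, k, x), (38, 8, 30, v, y)}
π[C, A, E, G]: project onto (C, A, E, G) → {(k, 20, 29, c), (k, 27, 29, c), (p, 20, 29, m), (p, 27, 29, m), (s, 10, 38, a), (s, 11, 38, a), (s, 8, 38, a), (t, 36, 37, p), (t, 8, 37, p), (v, 36, 37, u), (v, 8, 37, u), (x, 10, 38, k), (x, 11, 38, k), (x, 8, 38, k), (y, 10, 38, v), (y, 11, 38, v), (y, 8, 38, v)}
Selection A ≠ 36: {(k, 20, 29, c), (k, 27, 29, c), (p, 20, 29, m), (p, 27, 29, m), (s, 10, 38, a), (s, 11, 38, a), (s, 8, 38, a), (t, 8, 37, p), (v, 8, 37, u), (x, 10, 38, k), (x, 11, 38, k), (x, 8, 38, k), (y, 10, 38, v), (y, 11, 38, v), (y, 8, 38, v)}
π[G, E]: project onto (G, E) (8 duplicate(s) eliminated) → {(a, 38), (c, 29), (k, 38), (m, 29), (p, 37), (u, 37), (v, 38)}

{(a, 38), (c, 29), (k, 38), (m, 29), (p, 37), (u, 37), (v, 38)}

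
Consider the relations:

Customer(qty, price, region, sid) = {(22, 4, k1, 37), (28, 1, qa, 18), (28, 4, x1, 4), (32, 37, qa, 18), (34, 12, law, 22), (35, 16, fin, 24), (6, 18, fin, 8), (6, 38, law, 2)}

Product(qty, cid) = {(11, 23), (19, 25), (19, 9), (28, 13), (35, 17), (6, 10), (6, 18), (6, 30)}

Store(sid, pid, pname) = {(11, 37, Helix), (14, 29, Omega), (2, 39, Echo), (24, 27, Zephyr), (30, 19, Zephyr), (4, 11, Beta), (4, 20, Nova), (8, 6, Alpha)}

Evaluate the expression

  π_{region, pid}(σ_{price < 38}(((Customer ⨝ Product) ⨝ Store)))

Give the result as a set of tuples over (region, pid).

{(fin, 27), (fin, 6), (x1, 11), (x1, 20)}

Joining Customer and Product on qty yields {(28, 1, qa, 18, 13), (28, 4, x1, 4, 13), (35, 16, fin, 24, 17), (6, 18, fin, 8, 10), (6, 18, fin, 8, 18), (6, 18, fin, 8, 30), (6, 38, law, 2, 10), (6, 38, law, 2, 18), (6, 38, law, 2, 30)}.
Joining (Customer ⨝ Product) and Store on sid yields {(28, 4, x1, 4, 13, 11, Beta), (28, 4, x1, 4, 13, 20, Nova), (35, 16, fin, 24, 17, 27, Zephyr), (6, 18, fin, 8, 10, 6, Alpha), (6, 18, fin, 8, 18, 6, Alpha), (6, 18, fin, 8, 30, 6, Alpha), (6, 38, law, 2, 10, 39, Echo), (6, 38, law, 2, 18, 39, Echo), (6, 38, law, 2, 30, 39, Echo)}.
Apply σ_{price < 38}; surviving tuples: {(28, 4, x1, 4, 13, 11, Beta), (28, 4, x1, 4, 13, 20, Nova), (35, 16, fin, 24, 17, 27, Zephyr), (6, 18, fin, 8, 10, 6, Alpha), (6, 18, fin, 8, 18, 6, Alpha), (6, 18, fin, 8, 30, 6, Alpha)}
π_{region, pid} gives {(fin, 27), (fin, 6), (x1, 11), (x1, 20)} (2 duplicate(s) eliminated).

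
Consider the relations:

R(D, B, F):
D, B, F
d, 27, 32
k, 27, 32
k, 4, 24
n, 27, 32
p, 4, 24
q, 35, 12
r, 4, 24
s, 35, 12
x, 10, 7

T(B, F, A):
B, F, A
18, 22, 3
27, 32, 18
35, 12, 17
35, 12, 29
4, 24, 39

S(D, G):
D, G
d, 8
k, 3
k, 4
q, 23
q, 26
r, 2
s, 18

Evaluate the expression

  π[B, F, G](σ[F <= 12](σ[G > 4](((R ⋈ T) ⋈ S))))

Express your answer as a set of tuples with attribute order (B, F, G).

{(35, 12, 18), (35, 12, 23), (35, 12, 26)}

R ⋈ T (natural join on B, F): {(d, 27, 32, 18), (k, 27, 32, 18), (k, 4, 24, 39), (n, 27, 32, 18), (p, 4, 24, 39), (q, 35, 12, 17), (q, 35, 12, 29), (r, 4, 24, 39), (s, 35, 12, 17), (s, 35, 12, 29)}
(R ⋈ T) ⋈ S (natural join on D): {(d, 27, 32, 18, 8), (k, 27, 32, 18, 3), (k, 27, 32, 18, 4), (k, 4, 24, 39, 3), (k, 4, 24, 39, 4), (q, 35, 12, 17, 23), (q, 35, 12, 17, 26), (q, 35, 12, 29, 23), (q, 35, 12, 29, 26), (r, 4, 24, 39, 2), (s, 35, 12, 17, 18), (s, 35, 12, 29, 18)}
Apply σ_{G > 4}; surviving tuples: {(d, 27, 32, 18, 8), (q, 35, 12, 17, 23), (q, 35, 12, 17, 26), (q, 35, 12, 29, 23), (q, 35, 12, 29, 26), (s, 35, 12, 17, 18), (s, 35, 12, 29, 18)}
Apply σ_{F <= 12}; surviving tuples: {(q, 35, 12, 17, 23), (q, 35, 12, 17, 26), (q, 35, 12, 29, 23), (q, 35, 12, 29, 26), (s, 35, 12, 17, 18), (s, 35, 12, 29, 18)}
Keep only column(s) B, F, G (3 duplicate(s) eliminated): {(35, 12, 18), (35, 12, 23), (35, 12, 26)}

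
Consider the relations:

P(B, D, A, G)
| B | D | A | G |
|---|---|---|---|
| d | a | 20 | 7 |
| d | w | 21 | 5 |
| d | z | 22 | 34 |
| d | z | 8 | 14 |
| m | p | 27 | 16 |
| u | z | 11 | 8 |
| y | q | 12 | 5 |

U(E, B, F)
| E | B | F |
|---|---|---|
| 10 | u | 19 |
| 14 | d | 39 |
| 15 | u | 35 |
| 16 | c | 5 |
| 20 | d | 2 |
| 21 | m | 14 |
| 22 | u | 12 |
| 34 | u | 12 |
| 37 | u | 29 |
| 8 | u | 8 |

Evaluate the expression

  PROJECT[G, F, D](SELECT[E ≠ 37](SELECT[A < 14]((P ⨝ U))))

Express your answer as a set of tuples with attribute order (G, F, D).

Joining P and U on B yields {(d, a, 20, 7, 14, 39), (d, a, 20, 7, 20, 2), (d, w, 21, 5, 14, 39), (d, w, 21, 5, 20, 2), (d, z, 22, 34, 14, 39), (d, z, 22, 34, 20, 2), (d, z, 8, 14, 14, 39), (d, z, 8, 14, 20, 2), (m, p, 27, 16, 21, 14), (u, z, 11, 8, 10, 19), (u, z, 11, 8, 15, 35), (u, z, 11, 8, 22, 12), (u, z, 11, 8, 34, 12), (u, z, 11, 8, 37, 29), (u, z, 11, 8, 8, 8)}.
Selection A < 14: {(d, z, 8, 14, 14, 39), (d, z, 8, 14, 20, 2), (u, z, 11, 8, 10, 19), (u, z, 11, 8, 15, 35), (u, z, 11, 8, 22, 12), (u, z, 11, 8, 34, 12), (u, z, 11, 8, 37, 29), (u, z, 11, 8, 8, 8)}
Selection E ≠ 37: {(d, z, 8, 14, 14, 39), (d, z, 8, 14, 20, 2), (u, z, 11, 8, 10, 19), (u, z, 11, 8, 15, 35), (u, z, 11, 8, 22, 12), (u, z, 11, 8, 34, 12), (u, z, 11, 8, 8, 8)}
π_{G, F, D} gives {(14, 2, z), (14, 39, z), (8, 12, z), (8, 19, z), (8, 35, z), (8, 8, z)} (1 duplicate(s) eliminated).

{(14, 2, z), (14, 39, z), (8, 12, z), (8, 19, z), (8, 35, z), (8, 8, z)}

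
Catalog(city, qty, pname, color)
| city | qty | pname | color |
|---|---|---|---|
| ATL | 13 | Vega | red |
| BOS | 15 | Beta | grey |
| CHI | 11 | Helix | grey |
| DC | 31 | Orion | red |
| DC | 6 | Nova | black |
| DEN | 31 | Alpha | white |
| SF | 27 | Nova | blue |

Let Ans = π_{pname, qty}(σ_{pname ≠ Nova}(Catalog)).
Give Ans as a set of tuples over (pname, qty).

{(Alpha, 31), (Beta, 15), (Helix, 11), (Orion, 31), (Vega, 13)}

Filtering on pname ≠ Nova leaves {(ATL, 13, Vega, red), (BOS, 15, Beta, grey), (CHI, 11, Helix, grey), (DC, 31, Orion, red), (DEN, 31, Alpha, white)}.
Projecting to pname, qty: {(Alpha, 31), (Beta, 15), (Helix, 11), (Orion, 31), (Vega, 13)}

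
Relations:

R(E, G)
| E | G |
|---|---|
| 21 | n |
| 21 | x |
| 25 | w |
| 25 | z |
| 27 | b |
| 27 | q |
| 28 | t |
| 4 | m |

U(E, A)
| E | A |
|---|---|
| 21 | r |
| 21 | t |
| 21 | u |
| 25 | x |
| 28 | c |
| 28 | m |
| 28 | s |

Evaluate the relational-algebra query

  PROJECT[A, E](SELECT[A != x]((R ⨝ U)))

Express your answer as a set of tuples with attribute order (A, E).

Joining R and U on E yields {(21, n, r), (21, n, t), (21, n, u), (21, x, r), (21, x, t), (21, x, u), (25, w, x), (25, z, x), (28, t, c), (28, t, m), (28, t, s)}.
Apply σ_{A != x}; surviving tuples: {(21, n, r), (21, n, t), (21, n, u), (21, x, r), (21, x, t), (21, x, u), (28, t, c), (28, t, m), (28, t, s)}
π_{A, E} gives {(c, 28), (m, 28), (r, 21), (s, 28), (t, 21), (u, 21)} (3 duplicate(s) eliminated).

{(c, 28), (m, 28), (r, 21), (s, 28), (t, 21), (u, 21)}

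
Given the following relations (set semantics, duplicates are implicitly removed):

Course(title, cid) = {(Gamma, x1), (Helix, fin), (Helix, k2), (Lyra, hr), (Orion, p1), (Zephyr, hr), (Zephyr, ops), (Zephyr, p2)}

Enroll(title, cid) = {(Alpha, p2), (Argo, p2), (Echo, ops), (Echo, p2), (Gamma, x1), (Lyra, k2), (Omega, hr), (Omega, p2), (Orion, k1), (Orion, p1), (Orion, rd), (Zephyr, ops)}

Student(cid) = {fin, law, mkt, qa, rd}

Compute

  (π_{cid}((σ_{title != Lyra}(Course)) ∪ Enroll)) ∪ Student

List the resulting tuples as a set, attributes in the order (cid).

{fin, hr, k1, k2, law, mkt, ops, p1, p2, qa, rd, x1}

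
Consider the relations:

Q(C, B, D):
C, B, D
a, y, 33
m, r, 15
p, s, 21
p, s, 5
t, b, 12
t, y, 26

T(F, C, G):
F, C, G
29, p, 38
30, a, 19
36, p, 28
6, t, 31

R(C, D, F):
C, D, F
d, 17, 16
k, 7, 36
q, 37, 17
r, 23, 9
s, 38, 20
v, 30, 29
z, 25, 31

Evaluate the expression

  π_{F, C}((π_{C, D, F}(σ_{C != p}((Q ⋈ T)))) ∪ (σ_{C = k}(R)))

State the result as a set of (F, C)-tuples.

Q ⋈ T (natural join on C): {(a, y, 33, 30, 19), (p, s, 21, 29, 38), (p, s, 21, 36, 28), (p, s, 5, 29, 38), (p, s, 5, 36, 28), (t, b, 12, 6, 31), (t, y, 26, 6, 31)}
Selection C != p: {(a, y, 33, 30, 19), (t, b, 12, 6, 31), (t, y, 26, 6, 31)}
Projecting to C, D, F: {(a, 33, 30), (t, 12, 6), (t, 26, 6)}
Selection C = k: {(k, 7, 36)}
Taking the union: {(a, 33, 30), (k, 7, 36), (t, 12, 6), (t, 26, 6)}
Projecting to F, C (1 duplicate(s) eliminated): {(30, a), (36, k), (6, t)}

{(30, a), (36, k), (6, t)}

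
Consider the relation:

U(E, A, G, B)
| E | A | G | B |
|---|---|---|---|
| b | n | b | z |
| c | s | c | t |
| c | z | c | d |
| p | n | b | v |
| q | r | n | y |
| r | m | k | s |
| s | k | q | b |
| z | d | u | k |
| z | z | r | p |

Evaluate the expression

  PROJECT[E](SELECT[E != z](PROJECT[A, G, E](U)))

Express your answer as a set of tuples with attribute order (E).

{b, c, p, q, r, s}

π_{A, G, E} gives {(d, u, z), (k, q, s), (m, k, r), (n, b, b), (n, b, p), (r, n, q), (s, c, c), (z, c, c), (z, r, z)}.
Selection E != z: {(k, q, s), (m, k, r), (n, b, b), (n, b, p), (r, n, q), (s, c, c), (z, c, c)}
π_{E} gives {b, c, p, q, r, s} (1 duplicate(s) eliminated).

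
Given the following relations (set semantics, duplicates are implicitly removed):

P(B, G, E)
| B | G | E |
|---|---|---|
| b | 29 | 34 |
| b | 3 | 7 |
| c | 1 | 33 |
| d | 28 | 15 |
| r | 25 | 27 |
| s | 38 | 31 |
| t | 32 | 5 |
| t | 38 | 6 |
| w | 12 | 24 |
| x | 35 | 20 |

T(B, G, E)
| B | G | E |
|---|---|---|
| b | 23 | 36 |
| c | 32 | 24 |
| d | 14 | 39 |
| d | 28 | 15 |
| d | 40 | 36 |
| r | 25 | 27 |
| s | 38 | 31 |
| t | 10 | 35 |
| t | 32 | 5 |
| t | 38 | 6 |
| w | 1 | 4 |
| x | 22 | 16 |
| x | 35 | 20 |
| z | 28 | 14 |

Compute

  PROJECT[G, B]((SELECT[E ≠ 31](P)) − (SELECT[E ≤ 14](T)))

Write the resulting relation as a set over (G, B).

Selection E ≠ 31: {(b, 29, 34), (b, 3, 7), (c, 1, 33), (d, 28, 15), (r, 25, 27), (t, 32, 5), (t, 38, 6), (w, 12, 24), (x, 35, 20)}
Selection E ≤ 14: {(t, 32, 5), (t, 38, 6), (w, 1, 4), (z, 28, 14)}
Taking the difference: {(b, 29, 34), (b, 3, 7), (c, 1, 33), (d, 28, 15), (r, 25, 27), (w, 12, 24), (x, 35, 20)}
Projecting to G, B: {(1, c), (12, w), (25, r), (28, d), (29, b), (3, b), (35, x)}

{(1, c), (12, w), (25, r), (28, d), (29, b), (3, b), (35, x)}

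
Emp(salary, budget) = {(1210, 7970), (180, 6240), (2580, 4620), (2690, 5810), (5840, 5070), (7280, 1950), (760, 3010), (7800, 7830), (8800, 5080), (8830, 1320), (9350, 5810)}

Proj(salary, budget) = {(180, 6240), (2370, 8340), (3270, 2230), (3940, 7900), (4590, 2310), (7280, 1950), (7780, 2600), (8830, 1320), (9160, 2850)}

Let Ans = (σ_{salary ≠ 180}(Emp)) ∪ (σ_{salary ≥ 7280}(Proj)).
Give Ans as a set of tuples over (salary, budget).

Selection salary ≠ 180: {(1210, 7970), (2580, 4620), (2690, 5810), (5840, 5070), (7280, 1950), (760, 3010), (7800, 7830), (8800, 5080), (8830, 1320), (9350, 5810)}
Selection salary ≥ 7280: {(7280, 1950), (7780, 2600), (8830, 1320), (9160, 2850)}
Set union of the two operands is {(1210, 7970), (2580, 4620), (2690, 5810), (5840, 5070), (7280, 1950), (760, 3010), (7780, 2600), (7800, 7830), (8800, 5080), (8830, 1320), (9160, 2850), (9350, 5810)}.

{(1210, 7970), (2580, 4620), (2690, 5810), (5840, 5070), (7280, 1950), (760, 3010), (7780, 2600), (7800, 7830), (8800, 5080), (8830, 1320), (9160, 2850), (9350, 5810)}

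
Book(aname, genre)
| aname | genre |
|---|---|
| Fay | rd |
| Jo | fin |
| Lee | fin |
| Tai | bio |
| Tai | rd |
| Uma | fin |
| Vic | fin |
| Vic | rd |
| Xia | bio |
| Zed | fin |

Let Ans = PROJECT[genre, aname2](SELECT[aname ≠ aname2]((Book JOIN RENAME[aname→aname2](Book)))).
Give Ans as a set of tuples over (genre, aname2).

{(bio, Tai), (bio, Xia), (fin, Jo), (fin, Lee), (fin, Uma), (fin, Vic), (fin, Zed), (rd, Fay), (rd, Tai), (rd, Vic)}

ρ[aname→aname2]: schema becomes (aname2, genre); tuples unchanged.
Joining Book and RENAME[aname→aname2](Book) on genre yields {(Fay, rd, Fay), (Fay, rd, Tai), (Fay, rd, Vic), (Jo, fin, Jo), (Jo, fin, Lee), (Jo, fin, Uma), (Jo, fin, Vic), (Jo, fin, Zed), (Lee, fin, Jo), (Lee, fin, Lee), (Lee, fin, Uma), (Lee, fin, Vic), (Lee, fin, Zed), (Tai, bio, Tai), (Tai, bio, Xia), (Tai, rd, Fay), (Tai, rd, Tai), (Tai, rd, Vic), (Uma, fin, Jo), (Uma, fin, Lee), (Uma, fin, Uma), (Uma, fin, Vic), (Uma, fin, Zed), (Vic, fin, Jo), (Vic, fin, Lee), (Vic, fin, Uma), (Vic, fin, Vic), (Vic, fin, Zed), (Vic, rd, Fay), (Vic, rd, Tai), (Vic, rd, Vic), (Xia, bio, Tai), (Xia, bio, Xia), (Zed, fin, Jo), (Zed, fin, Lee), (Zed, fin, Uma), (Zed, fin, Vic), (Zed, fin, Zed)}.
σ[aname ≠ aname2]: keep tuples satisfying aname ≠ aname2 → {(Fay, rd, Tai), (Fay, rd, Vic), (Jo, fin, Lee), (Jo, fin, Uma), (Jo, fin, Vic), (Jo, fin, Zed), (Lee, fin, Jo), (Lee, fin, Uma), (Lee, fin, Vic), (Lee, fin, Zed), (Tai, bio, Xia), (Tai, rd, Fay), (Tai, rd, Vic), (Uma, fin, Jo), (Uma, fin, Lee), (Uma, fin, Vic), (Uma, fin, Zed), (Vic, fin, Jo), (Vic, fin, Lee), (Vic, fin, Uma), (Vic, fin, Zed), (Vic, rd, Fay), (Vic, rd, Tai), (Xia, bio, Tai), (Zed, fin, Jo), (Zed, fin, Lee), (Zed, fin, Uma), (Zed, fin, Vic)}
π_{genre, aname2} gives {(bio, Tai), (bio, Xia), (fin, Jo), (fin, Lee), (fin, Uma), (fin, Vic), (fin, Zed), (rd, Fay), (rd, Tai), (rd, Vic)} (18 duplicate(s) eliminated).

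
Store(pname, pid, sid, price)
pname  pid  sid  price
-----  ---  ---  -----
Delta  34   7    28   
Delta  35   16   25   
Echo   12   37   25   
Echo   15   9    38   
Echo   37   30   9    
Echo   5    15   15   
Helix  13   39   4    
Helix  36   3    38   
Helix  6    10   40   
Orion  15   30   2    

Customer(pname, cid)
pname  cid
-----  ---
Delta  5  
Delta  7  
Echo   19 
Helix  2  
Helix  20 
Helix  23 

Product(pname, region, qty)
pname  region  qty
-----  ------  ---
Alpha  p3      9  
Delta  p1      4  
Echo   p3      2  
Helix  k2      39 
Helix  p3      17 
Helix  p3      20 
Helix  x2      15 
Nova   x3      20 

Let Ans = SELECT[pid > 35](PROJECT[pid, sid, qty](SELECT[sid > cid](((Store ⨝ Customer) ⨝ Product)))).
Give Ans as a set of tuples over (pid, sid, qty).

Joining Store and Customer on pname yields {(Delta, 34, 7, 28, 5), (Delta, 34, 7, 28, 7), (Delta, 35, 16, 25, 5), (Delta, 35, 16, 25, 7), (Echo, 12, 37, 25, 19), (Echo, 15, 9, 38, 19), (Echo, 37, 30, 9, 19), (Echo, 5, 15, 15, 19), (Helix, 13, 39, 4, 2), (Helix, 13, 39, 4, 20), (Helix, 13, 39, 4, 23), (Helix, 36, 3, 38, 2), (Helix, 36, 3, 38, 20), (Helix, 36, 3, 38, 23), (Helix, 6, 10, 40, 2), (Helix, 6, 10, 40, 20), (Helix, 6, 10, 40, 23)}.
Joining (Store ⨝ Customer) and Product on pname yields {(Delta, 34, 7, 28, 5, p1, 4), (Delta, 34, 7, 28, 7, p1, 4), (Delta, 35, 16, 25, 5, p1, 4), (Delta, 35, 16, 25, 7, p1, 4), (Echo, 12, 37, 25, 19, p3, 2), (Echo, 15, 9, 38, 19, p3, 2), (Echo, 37, 30, 9, 19, p3, 2), (Echo, 5, 15, 15, 19, p3, 2), (Helix, 13, 39, 4, 2, k2, 39), (Helix, 13, 39, 4, 2, p3, 17), (Helix, 13, 39, 4, 2, p3, 20), (Helix, 13, 39, 4, 2, x2, 15), (Helix, 13, 39, 4, 20, k2, 39), (Helix, 13, 39, 4, 20, p3, 17), (Helix, 13, 39, 4, 20, p3, 20), (Helix, 13, 39, 4, 20, x2, 15), (Helix, 13, 39, 4, 23, k2, 39), (Helix, 13, 39, 4, 23, p3, 17), (Helix, 13, 39, 4, 23, p3, 20), (Helix, 13, 39, 4, 23, x2, 15), (Helix, 36, 3, 38, 2, k2, 39), (Helix, 36, 3, 38, 2, p3, 17), (Helix, 36, 3, 38, 2, p3, 20), (Helix, 36, 3, 38, 2, x2, 15), (Helix, 36, 3, 38, 20, k2, 39), (Helix, 36, 3, 38, 20, p3, 17), (Helix, 36, 3, 38, 20, p3, 20), (Helix, 36, 3, 38, 20, x2, 15), (Helix, 36, 3, 38, 23, k2, 39), (Helix, 36, 3, 38, 23, p3, 17), (Helix, 36, 3, 38, 23, p3, 20), (Helix, 36, 3, 38, 23, x2, 15), (Helix, 6, 10, 40, 2, k2, 39), (Helix, 6, 10, 40, 2, p3, 17), (Helix, 6, 10, 40, 2, p3, 20), (Helix, 6, 10, 40, 2, x2, 15), (Helix, 6, 10, 40, 20, k2, 39), (Helix, 6, 10, 40, 20, p3, 17), (Helix, 6, 10, 40, 20, p3, 20), (Helix, 6, 10, 40, 20, x2, 15), (Helix, 6, 10, 40, 23, k2, 39), (Helix, 6, 10, 40, 23, p3, 17), (Helix, 6, 10, 40, 23, p3, 20), (Helix, 6, 10, 40, 23, x2, 15)}.
Selection sid > cid: {(Delta, 34, 7, 28, 5, p1, 4), (Delta, 35, 16, 25, 5, p1, 4), (Delta, 35, 16, 25, 7, p1, 4), (Echo, 12, 37, 25, 19, p3, 2), (Echo, 37, 30, 9, 19, p3, 2), (Helix, 13, 39, 4, 2, k2, 39), (Helix, 13, 39, 4, 2, p3, 17), (Helix, 13, 39, 4, 2, p3, 20), (Helix, 13, 39, 4, 2, x2, 15), (Helix, 13, 39, 4, 20, k2, 39), (Helix, 13, 39, 4, 20, p3, 17), (Helix, 13, 39, 4, 20, p3, 20), (Helix, 13, 39, 4, 20, x2, 15), (Helix, 13, 39, 4, 23, k2, 39), (Helix, 13, 39, 4, 23, p3, 17), (Helix, 13, 39, 4, 23, p3, 20), (Helix, 13, 39, 4, 23, x2, 15), (Helix, 36, 3, 38, 2, k2, 39), (Helix, 36, 3, 38, 2, p3, 17), (Helix, 36, 3, 38, 2, p3, 20), (Helix, 36, 3, 38, 2, x2, 15), (Helix, 6, 10, 40, 2, k2, 39), (Helix, 6, 10, 40, 2, p3, 17), (Helix, 6, 10, 40, 2, p3, 20), (Helix, 6, 10, 40, 2, x2, 15)}
π[pid, sid, qty]: project onto (pid, sid, qty) (9 duplicate(s) eliminated) → {(12, 37, 2), (13, 39, 15), (13, 39, 17), (13, 39, 20), (13, 39, 39), (34, 7, 4), (35, 16, 4), (36, 3, 15), (36, 3, 17), (36, 3, 20), (36, 3, 39), (37, 30, 2), (6, 10, 15), (6, 10, 17), (6, 10, 20), (6, 10, 39)}
Selection pid > 35: {(36, 3, 15), (36, 3, 17), (36, 3, 20), (36, 3, 39), (37, 30, 2)}

{(36, 3, 15), (36, 3, 17), (36, 3, 20), (36, 3, 39), (37, 30, 2)}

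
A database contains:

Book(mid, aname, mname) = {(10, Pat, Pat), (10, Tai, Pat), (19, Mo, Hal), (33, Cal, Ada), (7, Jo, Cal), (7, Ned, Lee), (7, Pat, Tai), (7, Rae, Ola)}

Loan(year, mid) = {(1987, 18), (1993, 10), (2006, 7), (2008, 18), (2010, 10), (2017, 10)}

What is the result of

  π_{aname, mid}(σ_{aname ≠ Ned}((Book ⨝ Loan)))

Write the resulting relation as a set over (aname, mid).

Joining Book and Loan on mid yields {(10, Pat, Pat, 1993), (10, Pat, Pat, 2010), (10, Pat, Pat, 2017), (10, Tai, Pat, 1993), (10, Tai, Pat, 2010), (10, Tai, Pat, 2017), (7, Jo, Cal, 2006), (7, Ned, Lee, 2006), (7, Pat, Tai, 2006), (7, Rae, Ola, 2006)}.
σ[aname ≠ Ned]: keep tuples satisfying aname ≠ Ned → {(10, Pat, Pat, 1993), (10, Pat, Pat, 2010), (10, Pat, Pat, 2017), (10, Tai, Pat, 1993), (10, Tai, Pat, 2010), (10, Tai, Pat, 2017), (7, Jo, Cal, 2006), (7, Pat, Tai, 2006), (7, Rae, Ola, 2006)}
π[aname, mid]: project onto (aname, mid) (4 duplicate(s) eliminated) → {(Jo, 7), (Pat, 10), (Pat, 7), (Rae, 7), (Tai, 10)}

{(Jo, 7), (Pat, 10), (Pat, 7), (Rae, 7), (Tai, 10)}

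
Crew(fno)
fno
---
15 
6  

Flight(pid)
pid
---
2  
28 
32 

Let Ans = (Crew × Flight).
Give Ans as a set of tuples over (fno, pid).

{(15, 2), (15, 28), (15, 32), (6, 2), (6, 28), (6, 32)}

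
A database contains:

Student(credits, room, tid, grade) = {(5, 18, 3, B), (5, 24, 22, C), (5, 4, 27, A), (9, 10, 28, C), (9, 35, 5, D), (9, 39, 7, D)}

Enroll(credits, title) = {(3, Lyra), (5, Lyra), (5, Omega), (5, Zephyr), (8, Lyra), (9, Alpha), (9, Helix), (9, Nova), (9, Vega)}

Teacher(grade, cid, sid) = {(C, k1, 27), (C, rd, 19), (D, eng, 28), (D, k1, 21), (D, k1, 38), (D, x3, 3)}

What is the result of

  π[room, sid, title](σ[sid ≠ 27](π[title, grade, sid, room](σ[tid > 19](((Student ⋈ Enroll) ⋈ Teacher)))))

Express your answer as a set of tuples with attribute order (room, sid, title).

{(10, 19, Alpha), (10, 19, Helix), (10, 19, Nova), (10, 19, Vega), (24, 19, Lyra), (24, 19, Omega), (24, 19, Zephyr)}

Student ⋈ Enroll (natural join on credits): {(5, 18, 3, B, Lyra), (5, 18, 3, B, Omega), (5, 18, 3, B, Zephyr), (5, 24, 22, C, Lyra), (5, 24, 22, C, Omega), (5, 24, 22, C, Zephyr), (5, 4, 27, A, Lyra), (5, 4, 27, A, Omega), (5, 4, 27, A, Zephyr), (9, 10, 28, C, Alpha), (9, 10, 28, C, Helix), (9, 10, 28, C, Nova), (9, 10, 28, C, Vega), (9, 35, 5, D, Alpha), (9, 35, 5, D, Helix), (9, 35, 5, D, Nova), (9, 35, 5, D, Vega), (9, 39, 7, D, Alpha), (9, 39, 7, D, Helix), (9, 39, 7, D, Nova), (9, 39, 7, D, Vega)}
(Student ⋈ Enroll) ⋈ Teacher (natural join on grade): {(5, 24, 22, C, Lyra, k1, 27), (5, 24, 22, C, Lyra, rd, 19), (5, 24, 22, C, Omega, k1, 27), (5, 24, 22, C, Omega, rd, 19), (5, 24, 22, C, Zephyr, k1, 27), (5, 24, 22, C, Zephyr, rd, 19), (9, 10, 28, C, Alpha, k1, 27), (9, 10, 28, C, Alpha, rd, 19), (9, 10, 28, C, Helix, k1, 27), (9, 10, 28, C, Helix, rd, 19), (9, 10, 28, C, Nova, k1, 27), (9, 10, 28, C, Nova, rd, 19), (9, 10, 28, C, Vega, k1, 27), (9, 10, 28, C, Vega, rd, 19), (9, 35, 5, D, Alpha, eng, 28), (9, 35, 5, D, Alpha, k1, 21), (9, 35, 5, D, Alpha, k1, 38), (9, 35, 5, D, Alpha, x3, 3), (9, 35, 5, D, Helix, eng, 28), (9, 35, 5, D, Helix, k1, 21), (9, 35, 5, D, Helix, k1, 38), (9, 35, 5, D, Helix, x3, 3), (9, 35, 5, D, Nova, eng, 28), (9, 35, 5, D, Nova, k1, 21), (9, 35, 5, D, Nova, k1, 38), (9, 35, 5, D, Nova, x3, 3), (9, 35, 5, D, Vega, eng, 28), (9, 35, 5, D, Vega, k1, 21), (9, 35, 5, D, Vega, k1, 38), (9, 35, 5, D, Vega, x3, 3), (9, 39, 7, D, Alpha, eng, 28), (9, 39, 7, D, Alpha, k1, 21), (9, 39, 7, D, Alpha, k1, 38), (9, 39, 7, D, Alpha, x3, 3), (9, 39, 7, D, Helix, eng, 28), (9, 39, 7, D, Helix, k1, 21), (9, 39, 7, D, Helix, k1, 38), (9, 39, 7, D, Helix, x3, 3), (9, 39, 7, D, Nova, eng, 28), (9, 39, 7, D, Nova, k1, 21), (9, 39, 7, D, Nova, k1, 38), (9, 39, 7, D, Nova, x3, 3), (9, 39, 7, D, Vega, eng, 28), (9, 39, 7, D, Vega, k1, 21), (9, 39, 7, D, Vega, k1, 38), (9, 39, 7, D, Vega, x3, 3)}
Apply σ_{tid > 19}; surviving tuples: {(5, 24, 22, C, Lyra, k1, 27), (5, 24, 22, C, Lyra, rd, 19), (5, 24, 22, C, Omega, k1, 27), (5, 24, 22, C, Omega, rd, 19), (5, 24, 22, C, Zephyr, k1, 27), (5, 24, 22, C, Zephyr, rd, 19), (9, 10, 28, C, Alpha, k1, 27), (9, 10, 28, C, Alpha, rd, 19), (9, 10, 28, C, Helix, k1, 27), (9, 10, 28, C, Helix, rd, 19), (9, 10, 28, C, Nova, k1, 27), (9, 10, 28, C, Nova, rd, 19), (9, 10, 28, C, Vega, k1, 27), (9, 10, 28, C, Vega, rd, 19)}
π_{title, grade, sid, room} gives {(Alpha, C, 19, 10), (Alpha, C, 27, 10), (Helix, C, 19, 10), (Helix, C, 27, 10), (Lyra, C, 19, 24), (Lyra, C, 27, 24), (Nova, C, 19, 10), (Nova, C, 27, 10), (Omega, C, 19, 24), (Omega, C, 27, 24), (Vega, C, 19, 10), (Vega, C, 27, 10), (Zephyr, C, 19, 24), (Zephyr, C, 27, 24)}.
Apply σ_{sid ≠ 27}; surviving tuples: {(Alpha, C, 19, 10), (Helix, C, 19, 10), (Lyra, C, 19, 24), (Nova, C, 19, 10), (Omega, C, 19, 24), (Vega, C, 19, 10), (Zephyr, C, 19, 24)}
π_{room, sid, title} gives {(10, 19, Alpha), (10, 19, Helix), (10, 19, Nova), (10, 19, Vega), (24, 19, Lyra), (24, 19, Omega), (24, 19, Zephyr)}.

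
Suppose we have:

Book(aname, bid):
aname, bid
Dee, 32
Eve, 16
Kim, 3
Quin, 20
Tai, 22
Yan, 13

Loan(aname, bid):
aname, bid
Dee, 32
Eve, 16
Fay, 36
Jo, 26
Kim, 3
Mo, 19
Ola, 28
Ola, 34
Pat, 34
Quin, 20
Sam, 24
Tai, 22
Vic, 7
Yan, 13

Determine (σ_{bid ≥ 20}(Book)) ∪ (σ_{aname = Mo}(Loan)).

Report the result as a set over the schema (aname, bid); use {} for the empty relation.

{(Dee, 32), (Mo, 19), (Quin, 20), (Tai, 22)}

Apply σ_{bid ≥ 20}; surviving tuples: {(Dee, 32), (Quin, 20), (Tai, 22)}
Apply σ_{aname = Mo}; surviving tuples: {(Mo, 19)}
Set union of the two operands is {(Dee, 32), (Mo, 19), (Quin, 20), (Tai, 22)}.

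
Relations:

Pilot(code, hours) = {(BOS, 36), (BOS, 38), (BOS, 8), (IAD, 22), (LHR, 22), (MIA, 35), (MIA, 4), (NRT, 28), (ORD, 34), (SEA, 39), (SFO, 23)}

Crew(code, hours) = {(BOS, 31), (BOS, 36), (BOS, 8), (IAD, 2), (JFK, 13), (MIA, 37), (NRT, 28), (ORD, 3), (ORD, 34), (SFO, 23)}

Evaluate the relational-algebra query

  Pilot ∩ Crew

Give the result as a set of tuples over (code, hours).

{(BOS, 36), (BOS, 8), (NRT, 28), (ORD, 34), (SFO, 23)}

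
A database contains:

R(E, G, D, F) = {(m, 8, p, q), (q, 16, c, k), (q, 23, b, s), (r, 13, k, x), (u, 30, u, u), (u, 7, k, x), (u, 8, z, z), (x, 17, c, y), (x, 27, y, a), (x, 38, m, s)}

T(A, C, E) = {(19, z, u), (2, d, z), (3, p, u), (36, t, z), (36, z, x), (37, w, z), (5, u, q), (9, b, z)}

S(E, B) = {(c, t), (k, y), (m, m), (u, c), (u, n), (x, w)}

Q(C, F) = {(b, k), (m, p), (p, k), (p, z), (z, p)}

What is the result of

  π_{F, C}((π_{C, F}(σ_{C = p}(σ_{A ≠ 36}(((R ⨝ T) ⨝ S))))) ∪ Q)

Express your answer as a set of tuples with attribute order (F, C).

R ⋈ T (natural join on E): {(q, 16, c, k, 5, u), (q, 23, b, s, 5, u), (u, 30, u, u, 19, z), (u, 30, u, u, 3, p), (u, 7, k, x, 19, z), (u, 7, k, x, 3, p), (u, 8, z, z, 19, z), (u, 8, z, z, 3, p), (x, 17, c, y, 36, z), (x, 27, y, a, 36, z), (x, 38, m, s, 36, z)}
(R ⨝ T) ⋈ S (natural join on E): {(u, 30, u, u, 19, z, c), (u, 30, u, u, 19, z, n), (u, 30, u, u, 3, p, c), (u, 30, u, u, 3, p, n), (u, 7, k, x, 19, z, c), (u, 7, k, x, 19, z, n), (u, 7, k, x, 3, p, c), (u, 7, k, x, 3, p, n), (u, 8, z, z, 19, z, c), (u, 8, z, z, 19, z, n), (u, 8, z, z, 3, p, c), (u, 8, z, z, 3, p, n), (x, 17, c, y, 36, z, w), (x, 27, y, a, 36, z, w), (x, 38, m, s, 36, z, w)}
Selection A ≠ 36: {(u, 30, u, u, 19, z, c), (u, 30, u, u, 19, z, n), (u, 30, u, u, 3, p, c), (u, 30, u, u, 3, p, n), (u, 7, k, x, 19, z, c), (u, 7, k, x, 19, z, n), (u, 7, k, x, 3, p, c), (u, 7, k, x, 3, p, n), (u, 8, z, z, 19, z, c), (u, 8, z, z, 19, z, n), (u, 8, z, z, 3, p, c), (u, 8, z, z, 3, p, n)}
Selection C = p: {(u, 30, u, u, 3, p, c), (u, 30, u, u, 3, p, n), (u, 7, k, x, 3, p, c), (u, 7, k, x, 3, p, n), (u, 8, z, z, 3, p, c), (u, 8, z, z, 3, p, n)}
π_{C, F} gives {(p, u), (p, x), (p, z)} (3 duplicate(s) eliminated).
Union: {(p, u), (p, x), (p, z)} with {(b, k), (m, p), (p, k), (p, z), (z, p)} → {(b, k), (m, p), (p, k), (p, u), (p, x), (p, z), (z, p)}
π_{F, C} gives {(k, b), (k, p), (p, m), (p, z), (u, p), (x, p), (z, p)}.

{(k, b), (k, p), (p, m), (p, z), (u, p), (x, p), (z, p)}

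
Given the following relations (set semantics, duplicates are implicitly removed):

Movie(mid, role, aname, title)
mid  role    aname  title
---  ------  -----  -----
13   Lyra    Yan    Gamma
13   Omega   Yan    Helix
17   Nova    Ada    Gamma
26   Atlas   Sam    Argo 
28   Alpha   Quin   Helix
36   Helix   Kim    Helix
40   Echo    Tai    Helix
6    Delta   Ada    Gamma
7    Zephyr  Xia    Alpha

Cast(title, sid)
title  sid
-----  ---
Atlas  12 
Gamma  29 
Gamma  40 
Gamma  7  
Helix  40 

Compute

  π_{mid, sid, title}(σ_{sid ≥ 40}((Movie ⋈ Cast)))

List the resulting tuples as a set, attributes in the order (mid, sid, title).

Movie ⋈ Cast (natural join on title): {(13, Lyra, Yan, Gamma, 29), (13, Lyra, Yan, Gamma, 40), (13, Lyra, Yan, Gamma, 7), (13, Omega, Yan, Helix, 40), (17, Nova, Ada, Gamma, 29), (17, Nova, Ada, Gamma, 40), (17, Nova, Ada, Gamma, 7), (28, Alpha, Quin, Helix, 40), (36, Helix, Kim, Helix, 40), (40, Echo, Tai, Helix, 40), (6, Delta, Ada, Gamma, 29), (6, Delta, Ada, Gamma, 40), (6, Delta, Ada, Gamma, 7)}
σ[sid ≥ 40]: keep tuples satisfying sid ≥ 40 → {(13, Lyra, Yan, Gamma, 40), (13, Omega, Yan, Helix, 40), (17, Nova, Ada, Gamma, 40), (28, Alpha, Quin, Helix, 40), (36, Helix, Kim, Helix, 40), (40, Echo, Tai, Helix, 40), (6, Delta, Ada, Gamma, 40)}
π_{mid, sid, title} gives {(13, 40, Gamma), (13, 40, Helix), (17, 40, Gamma), (28, 40, Helix), (36, 40, Helix), (40, 40, Helix), (6, 40, Gamma)}.

{(13, 40, Gamma), (13, 40, Helix), (17, 40, Gamma), (28, 40, Helix), (36, 40, Helix), (40, 40, Helix), (6, 40, Gamma)}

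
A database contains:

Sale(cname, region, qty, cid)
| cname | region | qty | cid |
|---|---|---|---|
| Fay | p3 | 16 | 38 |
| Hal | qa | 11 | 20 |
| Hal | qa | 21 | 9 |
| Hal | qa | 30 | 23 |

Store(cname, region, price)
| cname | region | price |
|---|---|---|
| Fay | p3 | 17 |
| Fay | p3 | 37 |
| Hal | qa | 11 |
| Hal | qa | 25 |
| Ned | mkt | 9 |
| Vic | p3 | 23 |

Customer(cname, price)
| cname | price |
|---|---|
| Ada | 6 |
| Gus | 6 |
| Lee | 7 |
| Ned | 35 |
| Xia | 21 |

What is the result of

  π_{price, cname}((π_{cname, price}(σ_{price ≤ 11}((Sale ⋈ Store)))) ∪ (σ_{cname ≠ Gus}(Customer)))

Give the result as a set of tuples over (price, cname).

Joining Sale and Store on cname, region yields {(Fay, p3, 16, 38, 17), (Fay, p3, 16, 38, 37), (Hal, qa, 11, 20, 11), (Hal, qa, 11, 20, 25), (Hal, qa, 21, 9, 11), (Hal, qa, 21, 9, 25), (Hal, qa, 30, 23, 11), (Hal, qa, 30, 23, 25)}.
Selection price ≤ 11: {(Hal, qa, 11, 20, 11), (Hal, qa, 21, 9, 11), (Hal, qa, 30, 23, 11)}
π_{cname, price} gives {(Hal, 11)} (2 duplicate(s) eliminated).
Selection cname ≠ Gus: {(Ada, 6), (Lee, 7), (Ned, 35), (Xia, 21)}
Set union of the two operands is {(Ada, 6), (Hal, 11), (Lee, 7), (Ned, 35), (Xia, 21)}.
π_{price, cname} gives {(11, Hal), (21, Xia), (35, Ned), (6, Ada), (7, Lee)}.

{(11, Hal), (21, Xia), (35, Ned), (6, Ada), (7, Lee)}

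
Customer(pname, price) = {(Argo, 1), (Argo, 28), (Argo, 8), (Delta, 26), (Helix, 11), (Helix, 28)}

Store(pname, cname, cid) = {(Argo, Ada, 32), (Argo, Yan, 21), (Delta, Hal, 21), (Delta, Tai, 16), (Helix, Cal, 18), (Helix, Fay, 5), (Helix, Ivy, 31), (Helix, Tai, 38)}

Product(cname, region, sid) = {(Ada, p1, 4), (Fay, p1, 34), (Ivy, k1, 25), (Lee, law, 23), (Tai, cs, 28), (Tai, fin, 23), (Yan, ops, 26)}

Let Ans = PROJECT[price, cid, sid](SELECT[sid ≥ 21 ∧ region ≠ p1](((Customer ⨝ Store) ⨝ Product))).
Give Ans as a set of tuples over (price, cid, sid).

{(1, 21, 26), (11, 31, 25), (11, 38, 23), (11, 38, 28), (26, 16, 23), (26, 16, 28), (28, 21, 26), (28, 31, 25), (28, 38, 23), (28, 38, 28), (8, 21, 26)}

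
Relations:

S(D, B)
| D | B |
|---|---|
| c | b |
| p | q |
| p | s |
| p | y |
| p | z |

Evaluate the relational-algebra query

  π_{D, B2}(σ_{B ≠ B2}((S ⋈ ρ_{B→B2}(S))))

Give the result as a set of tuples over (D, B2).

{(p, q), (p, s), (p, y), (p, z)}

ρ[B→B2]: schema becomes (D, B2); tuples unchanged.
S ⋈ ρ_{B→B2}(S) (natural join on D): {(c, b, b), (p, q, q), (p, q, s), (p, q, y), (p, q, z), (p, s, q), (p, s, s), (p, s, y), (p, s, z), (p, y, q), (p, y, s), (p, y, y), (p, y, z), (p, z, q), (p, z, s), (p, z, y), (p, z, z)}
Selection B ≠ B2: {(p, q, s), (p, q, y), (p, q, z), (p, s, q), (p, s, y), (p, s, z), (p, y, q), (p, y, s), (p, y, z), (p, z, q), (p, z, s), (p, z, y)}
π[D, B2]: project onto (D, B2) (8 duplicate(s) eliminated) → {(p, q), (p, s), (p, y), (p, z)}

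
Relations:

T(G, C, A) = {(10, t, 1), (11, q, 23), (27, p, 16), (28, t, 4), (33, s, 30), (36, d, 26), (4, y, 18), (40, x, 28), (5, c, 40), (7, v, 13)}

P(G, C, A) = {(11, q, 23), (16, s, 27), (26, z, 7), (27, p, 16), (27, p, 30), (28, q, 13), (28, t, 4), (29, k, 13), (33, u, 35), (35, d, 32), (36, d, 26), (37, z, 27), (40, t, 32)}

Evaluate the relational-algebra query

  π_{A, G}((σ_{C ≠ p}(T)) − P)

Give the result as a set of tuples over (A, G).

Selection C ≠ p: {(10, t, 1), (11, q, 23), (28, t, 4), (33, s, 30), (36, d, 26), (4, y, 18), (40, x, 28), (5, c, 40), (7, v, 13)}
Set difference of the two operands is {(10, t, 1), (33, s, 30), (4, y, 18), (40, x, 28), (5, c, 40), (7, v, 13)}.
π[A, G]: project onto (A, G) → {(1, 10), (13, 7), (18, 4), (28, 40), (30, 33), (40, 5)}

{(1, 10), (13, 7), (18, 4), (28, 40), (30, 33), (40, 5)}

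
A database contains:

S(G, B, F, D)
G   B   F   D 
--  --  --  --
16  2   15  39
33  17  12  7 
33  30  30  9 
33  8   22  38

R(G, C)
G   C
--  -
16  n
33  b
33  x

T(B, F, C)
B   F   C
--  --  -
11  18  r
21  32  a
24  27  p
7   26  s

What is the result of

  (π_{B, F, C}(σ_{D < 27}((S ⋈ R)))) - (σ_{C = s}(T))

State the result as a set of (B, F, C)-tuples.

Natural join on G: {(16, 2, 15, 39, n), (33, 17, 12, 7, b), (33, 17, 12, 7, x), (33, 30, 30, 9, b), (33, 30, 30, 9, x), (33, 8, 22, 38, b), (33, 8, 22, 38, x)}
Filtering on D < 27 leaves {(33, 17, 12, 7, b), (33, 17, 12, 7, x), (33, 30, 30, 9, b), (33, 30, 30, 9, x)}.
Keep only column(s) B, F, C: {(17, 12, b), (17, 12, x), (30, 30, b), (30, 30, x)}
Filtering on C = s leaves {(7, 26, s)}.
Set difference of the two operands is {(17, 12, b), (17, 12, x), (30, 30, b), (30, 30, x)}.

{(17, 12, b), (17, 12, x), (30, 30, b), (30, 30, x)}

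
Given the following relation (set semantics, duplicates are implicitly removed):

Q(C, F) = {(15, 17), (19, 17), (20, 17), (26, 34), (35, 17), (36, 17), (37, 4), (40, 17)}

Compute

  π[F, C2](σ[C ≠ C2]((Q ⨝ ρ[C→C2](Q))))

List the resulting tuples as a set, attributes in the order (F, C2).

ρ[C→C2]: schema becomes (C2, F); tuples unchanged.
Q ⋈ ρ[C→C2](Q) (natural join on F): {(15, 17, 15), (15, 17, 19), (15, 17, 20), (15, 17, 35), (15, 17, 36), (15, 17, 40), (19, 17, 15), (19, 17, 19), (19, 17, 20), (19, 17, 35), (19, 17, 36), (19, 17, 40), (20, 17, 15), (20, 17, 19), (20, 17, 20), (20, 17, 35), (20, 17, 36), (20, 17, 40), (26, 34, 26), (35, 17, 15), (35, 17, 19), (35, 17, 20), (35, 17, 35), (35, 17, 36), (35, 17, 40), (36, 17, 15), (36, 17, 19), (36, 17, 20), (36, 17, 35), (36, 17, 36), (36, 17, 40), (37, 4, 37), (40, 17, 15), (40, 17, 19), (40, 17, 20), (40, 17, 35), (40, 17, 36), (40, 17, 40)}
σ[C ≠ C2]: keep tuples satisfying C ≠ C2 → {(15, 17, 19), (15, 17, 20), (15, 17, 35), (15, 17, 36), (15, 17, 40), (19, 17, 15), (19, 17, 20), (19, 17, 35), (19, 17, 36), (19, 17, 40), (20, 17, 15), (20, 17, 19), (20, 17, 35), (20, 17, 36), (20, 17, 40), (35, 17, 15), (35, 17, 19), (35, 17, 20), (35, 17, 36), (35, 17, 40), (36, 17, 15), (36, 17, 19), (36, 17, 20), (36, 17, 35), (36, 17, 40), (40, 17, 15), (40, 17, 19), (40, 17, 20), (40, 17, 35), (40, 17, 36)}
π_{F, C2} gives {(17, 15), (17, 19), (17, 20), (17, 35), (17, 36), (17, 40)} (24 duplicate(s) eliminated).

{(17, 15), (17, 19), (17, 20), (17, 35), (17, 36), (17, 40)}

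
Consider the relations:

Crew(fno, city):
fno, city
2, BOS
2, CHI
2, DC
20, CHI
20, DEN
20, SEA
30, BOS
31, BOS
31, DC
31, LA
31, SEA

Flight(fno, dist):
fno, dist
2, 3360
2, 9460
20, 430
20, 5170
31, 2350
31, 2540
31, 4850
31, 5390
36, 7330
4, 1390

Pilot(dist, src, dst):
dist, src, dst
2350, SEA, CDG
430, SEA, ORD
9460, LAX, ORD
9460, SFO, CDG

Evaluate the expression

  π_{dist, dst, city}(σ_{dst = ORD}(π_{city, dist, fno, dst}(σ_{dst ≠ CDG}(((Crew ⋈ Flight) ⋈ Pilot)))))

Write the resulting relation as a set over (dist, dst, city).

Natural join on fno: {(2, BOS, 3360), (2, BOS, 9460), (2, CHI, 3360), (2, CHI, 9460), (2, DC, 3360), (2, DC, 9460), (20, CHI, 430), (20, CHI, 5170), (20, DEN, 430), (20, DEN, 5170), (20, SEA, 430), (20, SEA, 5170), (31, BOS, 2350), (31, BOS, 2540), (31, BOS, 4850), (31, BOS, 5390), (31, DC, 2350), (31, DC, 2540), (31, DC, 4850), (31, DC, 5390), (31, LA, 2350), (31, LA, 2540), (31, LA, 4850), (31, LA, 5390), (31, SEA, 2350), (31, SEA, 2540), (31, SEA, 4850), (31, SEA, 5390)}
Natural join on dist: {(2, BOS, 9460, LAX, ORD), (2, BOS, 9460, SFO, CDG), (2, CHI, 9460, LAX, ORD), (2, CHI, 9460, SFO, CDG), (2, DC, 9460, LAX, ORD), (2, DC, 9460, SFO, CDG), (20, CHI, 430, SEA, ORD), (20, DEN, 430, SEA, ORD), (20, SEA, 430, SEA, ORD), (31, BOS, 2350, SEA, CDG), (31, DC, 2350, SEA, CDG), (31, LA, 2350, SEA, CDG), (31, SEA, 2350, SEA, CDG)}
σ[dst ≠ CDG]: keep tuples satisfying dst ≠ CDG → {(2, BOS, 9460, LAX, ORD), (2, CHI, 9460, LAX, ORD), (2, DC, 9460, LAX, ORD), (20, CHI, 430, SEA, ORD), (20, DEN, 430, SEA, ORD), (20, SEA, 430, SEA, ORD)}
π[city, dist, fno, dst]: project onto (city, dist, fno, dst) → {(BOS, 9460, 2, ORD), (CHI, 430, 20, ORD), (CHI, 9460, 2, ORD), (DC, 9460, 2, ORD), (DEN, 430, 20, ORD), (SEA, 430, 20, ORD)}
σ[dst = ORD]: keep tuples satisfying dst = ORD → {(BOS, 9460, 2, ORD), (CHI, 430, 20, ORD), (CHI, 9460, 2, ORD), (DC, 9460, 2, ORD), (DEN, 430, 20, ORD), (SEA, 430, 20, ORD)}
π[dist, dst, city]: project onto (dist, dst, city) → {(430, ORD, CHI), (430, ORD, DEN), (430, ORD, SEA), (9460, ORD, BOS), (9460, ORD, CHI), (9460, ORD, DC)}

{(430, ORD, CHI), (430, ORD, DEN), (430, ORD, SEA), (9460, ORD, BOS), (9460, ORD, CHI), (9460, ORD, DC)}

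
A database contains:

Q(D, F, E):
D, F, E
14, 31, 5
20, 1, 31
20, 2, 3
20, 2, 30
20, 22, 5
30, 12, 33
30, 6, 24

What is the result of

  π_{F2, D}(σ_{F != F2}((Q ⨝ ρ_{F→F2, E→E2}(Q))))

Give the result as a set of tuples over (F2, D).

{(1, 20), (12, 30), (2, 20), (22, 20), (6, 30)}

ρ[F→F2, E→E2]: schema becomes (D, F2, E2); tuples unchanged.
Natural join on D: {(14, 31, 5, 31, 5), (20, 1, 31, 1, 31), (20, 1, 31, 2, 3), (20, 1, 31, 2, 30), (20, 1, 31, 22, 5), (20, 2, 3, 1, 31), (20, 2, 3, 2, 3), (20, 2, 3, 2, 30), (20, 2, 3, 22, 5), (20, 2, 30, 1, 31), (20, 2, 30, 2, 3), (20, 2, 30, 2, 30), (20, 2, 30, 22, 5), (20, 22, 5, 1, 31), (20, 22, 5, 2, 3), (20, 22, 5, 2, 30), (20, 22, 5, 22, 5), (30, 12, 33, 12, 33), (30, 12, 33, 6, 24), (30, 6, 24, 12, 33), (30, 6, 24, 6, 24)}
Apply σ_{F != F2}; surviving tuples: {(20, 1, 31, 2, 3), (20, 1, 31, 2, 30), (20, 1, 31, 22, 5), (20, 2, 3, 1, 31), (20, 2, 3, 22, 5), (20, 2, 30, 1, 31), (20, 2, 30, 22, 5), (20, 22, 5, 1, 31), (20, 22, 5, 2, 3), (20, 22, 5, 2, 30), (30, 12, 33, 6, 24), (30, 6, 24, 12, 33)}
π_{F2, D} gives {(1, 20), (12, 30), (2, 20), (22, 20), (6, 30)} (7 duplicate(s) eliminated).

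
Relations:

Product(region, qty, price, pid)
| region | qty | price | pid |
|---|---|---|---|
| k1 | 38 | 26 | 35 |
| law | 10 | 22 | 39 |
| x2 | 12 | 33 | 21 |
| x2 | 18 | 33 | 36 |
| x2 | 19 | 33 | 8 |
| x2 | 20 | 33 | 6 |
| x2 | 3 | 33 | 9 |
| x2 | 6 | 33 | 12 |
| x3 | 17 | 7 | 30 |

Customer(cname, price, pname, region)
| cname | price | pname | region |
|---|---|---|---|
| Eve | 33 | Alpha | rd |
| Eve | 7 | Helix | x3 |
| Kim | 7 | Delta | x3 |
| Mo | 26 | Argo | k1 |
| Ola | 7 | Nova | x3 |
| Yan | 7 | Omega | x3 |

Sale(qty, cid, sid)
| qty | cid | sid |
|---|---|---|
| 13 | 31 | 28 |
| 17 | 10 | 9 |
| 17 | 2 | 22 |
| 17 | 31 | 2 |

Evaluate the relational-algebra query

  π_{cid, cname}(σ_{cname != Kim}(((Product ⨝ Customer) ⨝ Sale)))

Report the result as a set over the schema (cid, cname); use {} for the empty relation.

{(10, Eve), (10, Ola), (10, Yan), (2, Eve), (2, Ola), (2, Yan), (31, Eve), (31, Ola), (31, Yan)}

Joining Product and Customer on region, price yields {(k1, 38, 26, 35, Mo, Argo), (x3, 17, 7, 30, Eve, Helix), (x3, 17, 7, 30, Kim, Delta), (x3, 17, 7, 30, Ola, Nova), (x3, 17, 7, 30, Yan, Omega)}.
Joining (Product ⨝ Customer) and Sale on qty yields {(x3, 17, 7, 30, Eve, Helix, 10, 9), (x3, 17, 7, 30, Eve, Helix, 2, 22), (x3, 17, 7, 30, Eve, Helix, 31, 2), (x3, 17, 7, 30, Kim, Delta, 10, 9), (x3, 17, 7, 30, Kim, Delta, 2, 22), (x3, 17, 7, 30, Kim, Delta, 31, 2), (x3, 17, 7, 30, Ola, Nova, 10, 9), (x3, 17, 7, 30, Ola, Nova, 2, 22), (x3, 17, 7, 30, Ola, Nova, 31, 2), (x3, 17, 7, 30, Yan, Omega, 10, 9), (x3, 17, 7, 30, Yan, Omega, 2, 22), (x3, 17, 7, 30, Yan, Omega, 31, 2)}.
Apply σ_{cname != Kim}; surviving tuples: {(x3, 17, 7, 30, Eve, Helix, 10, 9), (x3, 17, 7, 30, Eve, Helix, 2, 22), (x3, 17, 7, 30, Eve, Helix, 31, 2), (x3, 17, 7, 30, Ola, Nova, 10, 9), (x3, 17, 7, 30, Ola, Nova, 2, 22), (x3, 17, 7, 30, Ola, Nova, 31, 2), (x3, 17, 7, 30, Yan, Omega, 10, 9), (x3, 17, 7, 30, Yan, Omega, 2, 22), (x3, 17, 7, 30, Yan, Omega, 31, 2)}
Projecting to cid, cname: {(10, Eve), (10, Ola), (10, Yan), (2, Eve), (2, Ola), (2, Yan), (31, Eve), (31, Ola), (31, Yan)}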